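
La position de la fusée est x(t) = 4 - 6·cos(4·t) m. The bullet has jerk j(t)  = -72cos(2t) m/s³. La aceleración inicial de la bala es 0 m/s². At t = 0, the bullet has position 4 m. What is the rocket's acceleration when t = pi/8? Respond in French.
En partant de la position x(t) = 4 - 6·cos(4·t), nous prenons 2 dérivées. En prenant d/dt de x(t), nous trouvons v(t) = 24·sin(4·t). En dérivant la vitesse, nous obtenons l'accélération: a(t) = 96·cos(4·t). En utilisant a(t) = 96·cos(4·t) et en substituant t = pi/8, nous trouvons a = 0.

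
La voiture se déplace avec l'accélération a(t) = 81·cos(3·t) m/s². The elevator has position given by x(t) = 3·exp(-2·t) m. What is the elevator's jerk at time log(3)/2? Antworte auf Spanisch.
Para resolver esto, necesitamos tomar 3 derivadas de nuestra ecuación de la posición x(t) = 3·exp(-2·t). Tomando d/dt de x(t), encontramos v(t) = -6·exp(-2·t). La derivada de la velocidad da la aceleración: a(t) = 12·exp(-2·t). Tomando d/dt de a(t), encontramos j(t) = -24·exp(-2·t). Tenemos la sacudida j(t) = -24·exp(-2·t). Sustituyendo t = log(3)/2: j(log(3)/2) = -8.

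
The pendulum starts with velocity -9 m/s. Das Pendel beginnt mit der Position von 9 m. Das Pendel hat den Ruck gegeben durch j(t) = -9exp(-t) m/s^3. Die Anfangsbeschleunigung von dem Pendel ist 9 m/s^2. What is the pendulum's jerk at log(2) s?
From the given jerk equation j(t) = -9·exp(-t), we substitute t = log(2) to get j = -9/2.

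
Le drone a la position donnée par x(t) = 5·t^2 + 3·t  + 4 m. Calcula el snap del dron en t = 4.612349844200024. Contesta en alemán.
Ausgehend von der Position x(t) = 5·t^2 + 3·t + 4, nehmen wir 4 Ableitungen. Mit d/dt von x(t) finden wir v(t) = 10·t + 3. Die Ableitung von der Geschwindigkeit ergibt die Beschleunigung: a(t) = 10. Durch Ableiten von der Beschleunigung erhalten wir den Ruck: j(t) = 0. Die Ableitung von dem Ruck ergibt den Snap: s(t) = 0. Mit s(t) = 0 und Einsetzen von t = 4.612349844200024, finden wir s = 0.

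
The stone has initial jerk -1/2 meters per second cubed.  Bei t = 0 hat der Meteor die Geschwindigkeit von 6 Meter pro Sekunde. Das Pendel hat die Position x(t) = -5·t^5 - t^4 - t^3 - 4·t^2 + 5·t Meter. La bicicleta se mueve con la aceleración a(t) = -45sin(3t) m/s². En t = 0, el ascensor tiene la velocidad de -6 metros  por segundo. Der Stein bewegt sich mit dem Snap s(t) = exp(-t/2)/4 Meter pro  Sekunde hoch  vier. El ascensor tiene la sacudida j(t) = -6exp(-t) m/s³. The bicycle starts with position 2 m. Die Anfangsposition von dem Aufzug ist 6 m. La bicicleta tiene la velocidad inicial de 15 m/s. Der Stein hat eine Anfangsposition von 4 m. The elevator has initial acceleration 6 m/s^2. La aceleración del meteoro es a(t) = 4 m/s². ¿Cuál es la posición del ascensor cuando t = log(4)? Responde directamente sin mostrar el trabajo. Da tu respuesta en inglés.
At t = log(4), x = 3/2.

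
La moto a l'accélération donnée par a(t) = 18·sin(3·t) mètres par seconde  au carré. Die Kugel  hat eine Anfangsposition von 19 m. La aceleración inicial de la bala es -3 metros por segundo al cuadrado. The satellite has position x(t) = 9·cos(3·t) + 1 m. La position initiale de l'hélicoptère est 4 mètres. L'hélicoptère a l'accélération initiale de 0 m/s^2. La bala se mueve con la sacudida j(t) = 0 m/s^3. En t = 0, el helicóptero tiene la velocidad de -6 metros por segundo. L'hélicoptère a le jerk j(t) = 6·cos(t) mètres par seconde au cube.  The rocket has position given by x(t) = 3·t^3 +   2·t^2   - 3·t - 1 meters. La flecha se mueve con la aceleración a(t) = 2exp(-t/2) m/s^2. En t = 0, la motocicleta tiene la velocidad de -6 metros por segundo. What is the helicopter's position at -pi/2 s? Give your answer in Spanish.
Necesitamos integrar nuestra ecuación de la sacudida j(t) = 6·cos(t) 3 veces. La integral de la sacudida, con a(0) = 0, da la aceleración: a(t) = 6·sin(t). La antiderivada de la aceleración, con v(0) = -6, da la velocidad: v(t) = -6·cos(t). La integral de la velocidad es la posición. Usando x(0) = 4, obtenemos x(t) = 4 - 6·sin(t). Usando x(t) = 4 - 6·sin(t) y sustituyendo t = -pi/2, encontramos x = 10.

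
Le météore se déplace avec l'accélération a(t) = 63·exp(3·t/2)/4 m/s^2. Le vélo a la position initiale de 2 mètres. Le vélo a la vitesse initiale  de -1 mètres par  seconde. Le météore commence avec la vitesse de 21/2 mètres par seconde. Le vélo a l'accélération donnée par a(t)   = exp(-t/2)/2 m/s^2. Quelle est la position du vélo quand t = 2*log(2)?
Nous devons intégrer notre équation de l'accélération a(t) = exp(-t/2)/2 2 fois. L'intégrale de l'accélération, avec v(0) = -1, donne la vitesse: v(t) = -exp(-t/2). En intégrant la vitesse et en utilisant la condition initiale x(0) = 2, nous obtenons x(t) = 2·exp(-t/2). En utilisant x(t) = 2·exp(-t/2) et en substituant t = 2*log(2), nous trouvons x = 1.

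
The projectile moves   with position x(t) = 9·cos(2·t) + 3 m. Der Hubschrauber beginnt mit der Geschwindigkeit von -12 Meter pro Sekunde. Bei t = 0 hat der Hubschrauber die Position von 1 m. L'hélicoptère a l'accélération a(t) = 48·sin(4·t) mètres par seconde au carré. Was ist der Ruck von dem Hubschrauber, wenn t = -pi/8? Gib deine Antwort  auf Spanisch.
Partiendo de la aceleración a(t) = 48·sin(4·t), tomamos 1 derivada. Derivando la aceleración, obtenemos la sacudida: j(t) = 192·cos(4·t). Usando j(t) = 192·cos(4·t) y sustituyendo t = -pi/8, encontramos j = 0.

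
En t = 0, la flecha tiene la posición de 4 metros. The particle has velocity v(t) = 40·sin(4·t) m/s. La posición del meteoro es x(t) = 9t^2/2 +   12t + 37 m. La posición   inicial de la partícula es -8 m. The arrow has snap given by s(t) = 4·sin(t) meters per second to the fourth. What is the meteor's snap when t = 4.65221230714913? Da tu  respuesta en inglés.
We must differentiate our position equation x(t) = 9·t^2/2 + 12·t + 37 4 times. The derivative of position gives velocity: v(t) = 9·t + 12. Differentiating velocity, we get acceleration: a(t) = 9. The derivative of acceleration gives jerk: j(t) = 0. The derivative of jerk gives snap: s(t) = 0. We have snap s(t) = 0. Substituting t = 4.65221230714913: s(4.65221230714913) = 0.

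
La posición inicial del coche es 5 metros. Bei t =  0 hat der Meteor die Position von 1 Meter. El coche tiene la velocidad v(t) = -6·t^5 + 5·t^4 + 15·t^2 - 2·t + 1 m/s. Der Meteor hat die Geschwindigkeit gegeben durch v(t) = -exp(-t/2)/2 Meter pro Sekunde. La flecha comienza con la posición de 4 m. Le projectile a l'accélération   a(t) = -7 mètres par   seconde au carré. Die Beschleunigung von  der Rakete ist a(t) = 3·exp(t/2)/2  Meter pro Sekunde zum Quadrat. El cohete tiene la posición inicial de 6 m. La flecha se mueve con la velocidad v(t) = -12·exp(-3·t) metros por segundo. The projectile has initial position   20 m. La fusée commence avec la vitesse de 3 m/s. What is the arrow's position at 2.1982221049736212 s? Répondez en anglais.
We need to integrate our velocity equation v(t) = -12·exp(-3·t) 1 time. Integrating velocity and using the initial condition x(0) = 4, we get x(t) = 4·exp(-3·t). We have position x(t) = 4·exp(-3·t). Substituting t = 2.1982221049736212: x(2.1982221049736212) = 0.00547057278683496.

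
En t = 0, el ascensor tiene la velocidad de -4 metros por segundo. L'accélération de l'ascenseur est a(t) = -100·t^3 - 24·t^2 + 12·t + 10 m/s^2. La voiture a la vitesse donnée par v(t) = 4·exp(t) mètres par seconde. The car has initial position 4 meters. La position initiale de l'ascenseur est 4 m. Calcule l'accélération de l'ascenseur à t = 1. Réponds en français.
Nous avons l'accélération a(t) = -100·t^3 - 24·t^2 + 12·t + 10. En substituant t = 1: a(1) = -102.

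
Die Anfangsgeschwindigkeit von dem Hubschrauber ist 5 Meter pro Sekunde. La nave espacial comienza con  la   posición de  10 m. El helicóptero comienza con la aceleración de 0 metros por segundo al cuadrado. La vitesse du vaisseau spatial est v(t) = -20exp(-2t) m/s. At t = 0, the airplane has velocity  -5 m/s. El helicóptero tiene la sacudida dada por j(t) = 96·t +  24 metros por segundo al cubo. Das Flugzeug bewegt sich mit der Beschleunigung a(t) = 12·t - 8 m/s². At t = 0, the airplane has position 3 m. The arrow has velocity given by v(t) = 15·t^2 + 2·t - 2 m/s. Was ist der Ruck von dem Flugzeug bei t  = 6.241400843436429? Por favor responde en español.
Para resolver esto, necesitamos tomar 1 derivada de nuestra ecuación de la aceleración a(t) = 12·t - 8. Derivando la aceleración, obtenemos la sacudida: j(t) = 12. Tenemos la sacudida j(t) = 12. Sustituyendo t = 6.241400843436429: j(6.241400843436429) = 12.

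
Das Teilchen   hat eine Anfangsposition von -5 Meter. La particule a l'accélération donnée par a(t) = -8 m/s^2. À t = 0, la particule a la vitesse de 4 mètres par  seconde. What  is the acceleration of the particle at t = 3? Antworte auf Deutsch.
Aus der Gleichung für die Beschleunigung a(t) = -8, setzen wir t = 3 ein und erhalten a = -8.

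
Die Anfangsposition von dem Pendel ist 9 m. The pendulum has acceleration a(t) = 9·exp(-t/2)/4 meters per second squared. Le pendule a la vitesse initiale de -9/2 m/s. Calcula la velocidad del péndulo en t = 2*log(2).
Necesitamos integrar nuestra ecuación de la aceleración a(t) = 9·exp(-t/2)/4 1 vez. La integral de la aceleración es la velocidad. Usando v(0) = -9/2, obtenemos v(t) = -9·exp(-t/2)/2. Usando v(t) = -9·exp(-t/2)/2 y sustituyendo t = 2*log(2), encontramos v = -9/4.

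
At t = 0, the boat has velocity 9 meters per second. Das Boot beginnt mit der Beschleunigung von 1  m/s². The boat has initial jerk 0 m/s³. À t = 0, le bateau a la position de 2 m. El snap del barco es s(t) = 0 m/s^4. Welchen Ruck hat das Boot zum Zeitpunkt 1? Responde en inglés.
Starting from snap s(t) = 0, we take 1 antiderivative. The antiderivative of snap, with j(0) = 0, gives jerk: j(t) = 0. We have jerk j(t) = 0. Substituting t = 1: j(1) = 0.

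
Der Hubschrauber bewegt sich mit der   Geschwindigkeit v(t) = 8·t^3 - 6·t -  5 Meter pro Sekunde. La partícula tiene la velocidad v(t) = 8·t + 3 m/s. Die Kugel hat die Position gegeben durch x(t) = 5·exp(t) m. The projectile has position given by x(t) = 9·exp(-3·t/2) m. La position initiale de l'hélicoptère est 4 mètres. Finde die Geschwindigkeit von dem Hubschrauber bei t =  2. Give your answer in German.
Aus der Gleichung für die Geschwindigkeit v(t) = 8·t^3 - 6·t - 5, setzen wir t = 2 ein und erhalten v = 47.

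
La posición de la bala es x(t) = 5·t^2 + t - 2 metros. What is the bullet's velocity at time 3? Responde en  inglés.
To solve this, we need to take 1 derivative of our position equation x(t) = 5·t^2 + t - 2. Differentiating position, we get velocity: v(t) = 10·t + 1. From the given velocity equation v(t) = 10·t + 1, we substitute t = 3 to get v = 31.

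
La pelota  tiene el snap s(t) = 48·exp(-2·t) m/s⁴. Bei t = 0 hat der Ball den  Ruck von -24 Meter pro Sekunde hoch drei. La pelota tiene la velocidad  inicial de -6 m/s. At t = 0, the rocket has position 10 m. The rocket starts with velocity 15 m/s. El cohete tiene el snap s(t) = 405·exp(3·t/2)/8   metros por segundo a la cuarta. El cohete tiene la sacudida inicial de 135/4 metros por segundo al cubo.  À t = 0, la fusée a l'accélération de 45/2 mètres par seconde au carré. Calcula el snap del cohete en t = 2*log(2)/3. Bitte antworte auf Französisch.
Nous avons le snap s(t) = 405·exp(3·t/2)/8. En substituant t = 2*log(2)/3: s(2*log(2)/3) = 405/4.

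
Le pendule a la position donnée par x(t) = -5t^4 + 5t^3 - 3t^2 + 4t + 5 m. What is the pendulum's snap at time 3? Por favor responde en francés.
En partant de la position x(t) = -5·t^4 + 5·t^3 - 3·t^2 + 4·t + 5, nous prenons 4 dérivées. En dérivant la position, nous obtenons la vitesse: v(t) = -20·t^3 + 15·t^2 - 6·t + 4. La dérivée de la vitesse donne l'accélération: a(t) = -60·t^2 + 30·t - 6. En dérivant l'accélération, nous obtenons le jerk: j(t) = 30 - 120·t. La dérivée du jerk donne le snap: s(t) = -120. En utilisant s(t) = -120 et en substituant t = 3, nous trouvons s = -120.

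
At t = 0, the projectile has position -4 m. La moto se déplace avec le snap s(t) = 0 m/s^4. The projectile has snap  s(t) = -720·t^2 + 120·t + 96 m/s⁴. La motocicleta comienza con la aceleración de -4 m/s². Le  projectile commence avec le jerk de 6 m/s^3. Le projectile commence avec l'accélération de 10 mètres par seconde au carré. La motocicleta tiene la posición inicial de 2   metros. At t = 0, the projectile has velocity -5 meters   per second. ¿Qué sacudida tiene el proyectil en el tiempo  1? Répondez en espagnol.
Debemos encontrar la antiderivada de nuestra ecuación del snap s(t) = -720·t^2 + 120·t + 96 1 vez. La antiderivada del snap es la sacudida. Usando j(0) = 6, obtenemos j(t) = -240·t^3 + 60·t^2 + 96·t + 6. Usando j(t) = -240·t^3 + 60·t^2 + 96·t + 6 y sustituyendo t = 1, encontramos j = -78.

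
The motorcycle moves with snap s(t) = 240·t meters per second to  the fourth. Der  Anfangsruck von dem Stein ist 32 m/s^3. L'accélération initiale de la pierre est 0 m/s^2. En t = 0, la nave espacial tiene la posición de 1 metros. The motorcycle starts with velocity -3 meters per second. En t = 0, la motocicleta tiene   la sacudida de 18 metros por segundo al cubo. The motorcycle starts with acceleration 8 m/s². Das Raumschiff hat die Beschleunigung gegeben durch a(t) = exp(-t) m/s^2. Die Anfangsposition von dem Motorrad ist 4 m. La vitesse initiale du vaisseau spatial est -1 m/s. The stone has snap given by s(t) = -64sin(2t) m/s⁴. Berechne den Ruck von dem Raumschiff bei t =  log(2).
Um dies zu lösen, müssen wir 1 Ableitung unserer Gleichung für die Beschleunigung a(t) = exp(-t) nehmen. Die Ableitung von der Beschleunigung ergibt den Ruck: j(t) = -exp(-t). Aus der Gleichung für den Ruck j(t) = -exp(-t), setzen wir t = log(2) ein und erhalten j = -1/2.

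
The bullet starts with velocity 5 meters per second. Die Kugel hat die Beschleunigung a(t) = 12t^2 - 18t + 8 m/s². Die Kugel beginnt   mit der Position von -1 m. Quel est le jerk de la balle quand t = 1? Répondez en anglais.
We must differentiate our acceleration equation a(t) = 12·t^2 - 18·t + 8 1 time. Differentiating acceleration, we get jerk: j(t) = 24·t - 18. Using j(t) = 24·t - 18 and substituting t = 1, we find j = 6.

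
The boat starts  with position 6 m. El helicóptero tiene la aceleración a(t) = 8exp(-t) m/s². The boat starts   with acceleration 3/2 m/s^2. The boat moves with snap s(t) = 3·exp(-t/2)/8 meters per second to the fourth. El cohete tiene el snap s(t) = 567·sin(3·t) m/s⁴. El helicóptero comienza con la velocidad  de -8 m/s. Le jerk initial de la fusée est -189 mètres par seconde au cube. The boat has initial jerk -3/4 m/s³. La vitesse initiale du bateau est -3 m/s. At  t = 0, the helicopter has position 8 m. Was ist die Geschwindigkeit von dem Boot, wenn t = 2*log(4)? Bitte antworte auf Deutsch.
Wir müssen unsere Gleichung für den Snap s(t) = 3·exp(-t/2)/8 3-mal integrieren. Die Stammfunktion von dem Snap ist der Ruck. Mit j(0) = -3/4 erhalten wir j(t) = -3·exp(-t/2)/4. Mit ∫j(t)dt und Anwendung von a(0) = 3/2, finden wir a(t) = 3·exp(-t/2)/2. Das Integral von der Beschleunigung ist die Geschwindigkeit. Mit v(0) = -3 erhalten wir v(t) = -3·exp(-t/2). Mit v(t) = -3·exp(-t/2) und Einsetzen von t = 2*log(4), finden wir v = -3/4.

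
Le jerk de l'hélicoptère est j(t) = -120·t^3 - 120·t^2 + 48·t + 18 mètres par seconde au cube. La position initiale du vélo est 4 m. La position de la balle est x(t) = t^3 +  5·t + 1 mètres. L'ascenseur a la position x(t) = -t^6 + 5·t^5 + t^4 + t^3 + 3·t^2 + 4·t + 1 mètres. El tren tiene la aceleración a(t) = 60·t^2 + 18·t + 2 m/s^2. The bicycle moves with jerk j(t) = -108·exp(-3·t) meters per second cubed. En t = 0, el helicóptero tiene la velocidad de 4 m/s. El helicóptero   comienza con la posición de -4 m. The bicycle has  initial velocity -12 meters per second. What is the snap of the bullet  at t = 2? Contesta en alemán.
Ausgehend von der Position x(t) = t^3 + 5·t + 1, nehmen wir 4 Ableitungen. Durch Ableiten von der Position erhalten wir die Geschwindigkeit: v(t) = 3·t^2 + 5. Die Ableitung von der Geschwindigkeit ergibt die Beschleunigung: a(t) = 6·t. Durch Ableiten von der Beschleunigung erhalten wir den Ruck: j(t) = 6. Mit d/dt von j(t) finden wir s(t) = 0. Aus der Gleichung für den Snap s(t) = 0, setzen wir t = 2 ein und erhalten s = 0.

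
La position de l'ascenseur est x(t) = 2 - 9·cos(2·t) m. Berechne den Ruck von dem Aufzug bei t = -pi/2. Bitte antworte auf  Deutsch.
Um dies zu lösen, müssen wir 3 Ableitungen unserer Gleichung für die Position x(t) = 2 - 9·cos(2·t) nehmen. Die Ableitung von der Position ergibt die Geschwindigkeit: v(t) = 18·sin(2·t). Mit d/dt von v(t) finden wir a(t) = 36·cos(2·t). Die Ableitung von der Beschleunigung ergibt den Ruck: j(t) = -72·sin(2·t). Mit j(t) = -72·sin(2·t) und Einsetzen von t = -pi/2, finden wir j = 0.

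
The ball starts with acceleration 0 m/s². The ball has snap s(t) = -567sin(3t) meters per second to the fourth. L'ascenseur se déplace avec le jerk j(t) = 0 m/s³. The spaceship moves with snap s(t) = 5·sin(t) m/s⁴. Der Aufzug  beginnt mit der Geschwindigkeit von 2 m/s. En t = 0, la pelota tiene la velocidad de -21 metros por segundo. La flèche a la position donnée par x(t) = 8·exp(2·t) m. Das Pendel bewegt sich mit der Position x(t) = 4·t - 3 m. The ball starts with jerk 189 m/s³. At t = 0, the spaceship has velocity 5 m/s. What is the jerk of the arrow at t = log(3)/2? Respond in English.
Starting from position x(t) = 8·exp(2·t), we take 3 derivatives. Taking d/dt of x(t), we find v(t) = 16·exp(2·t). Differentiating velocity, we get acceleration: a(t) = 32·exp(2·t). The derivative of acceleration gives jerk: j(t) = 64·exp(2·t). From the given jerk equation j(t) = 64·exp(2·t), we substitute t = log(3)/2 to get j = 192.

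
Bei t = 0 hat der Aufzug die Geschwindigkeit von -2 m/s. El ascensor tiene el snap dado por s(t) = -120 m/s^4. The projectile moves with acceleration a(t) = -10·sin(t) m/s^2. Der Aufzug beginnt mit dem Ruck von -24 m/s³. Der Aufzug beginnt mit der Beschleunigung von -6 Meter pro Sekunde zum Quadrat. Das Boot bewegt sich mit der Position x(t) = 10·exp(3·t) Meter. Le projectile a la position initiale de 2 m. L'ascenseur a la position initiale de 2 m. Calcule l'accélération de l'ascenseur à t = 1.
Pour résoudre ceci, nous devons prendre 2 primitives de notre équation du snap s(t) = -120. En prenant ∫s(t)dt et en appliquant j(0) = -24, nous trouvons j(t) = -120·t - 24. En prenant ∫j(t)dt et en appliquant a(0) = -6, nous trouvons a(t) = -60·t^2 - 24·t - 6. De l'équation de l'accélération a(t) = -60·t^2 - 24·t - 6, nous substituons t = 1 pour obtenir a = -90.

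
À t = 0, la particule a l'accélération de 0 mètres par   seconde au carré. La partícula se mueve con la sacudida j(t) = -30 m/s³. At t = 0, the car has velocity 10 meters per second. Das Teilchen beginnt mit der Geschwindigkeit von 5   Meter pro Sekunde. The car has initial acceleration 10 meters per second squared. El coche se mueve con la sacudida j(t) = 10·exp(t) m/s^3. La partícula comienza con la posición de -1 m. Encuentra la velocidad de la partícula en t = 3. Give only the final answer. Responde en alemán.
Die Antwort ist -130.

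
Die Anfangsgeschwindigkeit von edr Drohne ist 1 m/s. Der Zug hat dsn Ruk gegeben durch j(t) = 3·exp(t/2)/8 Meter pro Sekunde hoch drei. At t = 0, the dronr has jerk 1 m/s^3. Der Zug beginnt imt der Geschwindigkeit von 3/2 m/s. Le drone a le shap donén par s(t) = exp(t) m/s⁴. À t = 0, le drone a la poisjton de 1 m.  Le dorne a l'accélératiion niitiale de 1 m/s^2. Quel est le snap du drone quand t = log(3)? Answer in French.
En utilisant s(t) = exp(t) et en substituant t = log(3), nous trouvons s = 3.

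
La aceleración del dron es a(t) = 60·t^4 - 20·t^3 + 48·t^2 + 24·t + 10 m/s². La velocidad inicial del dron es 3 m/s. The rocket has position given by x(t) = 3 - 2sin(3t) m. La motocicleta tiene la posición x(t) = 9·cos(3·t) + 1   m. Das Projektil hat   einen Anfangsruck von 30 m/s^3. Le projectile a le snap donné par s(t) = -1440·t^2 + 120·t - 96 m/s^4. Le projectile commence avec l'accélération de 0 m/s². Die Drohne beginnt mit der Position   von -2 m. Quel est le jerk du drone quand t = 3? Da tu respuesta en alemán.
Wir müssen unsere Gleichung für die Beschleunigung a(t) = 60·t^4 - 20·t^3 + 48·t^2 + 24·t + 10 1-mal ableiten. Die Ableitung von der Beschleunigung ergibt den Ruck: j(t) = 240·t^3 - 60·t^2 + 96·t + 24. Mit j(t) = 240·t^3 - 60·t^2 + 96·t + 24 und Einsetzen von t = 3, finden wir j = 6252.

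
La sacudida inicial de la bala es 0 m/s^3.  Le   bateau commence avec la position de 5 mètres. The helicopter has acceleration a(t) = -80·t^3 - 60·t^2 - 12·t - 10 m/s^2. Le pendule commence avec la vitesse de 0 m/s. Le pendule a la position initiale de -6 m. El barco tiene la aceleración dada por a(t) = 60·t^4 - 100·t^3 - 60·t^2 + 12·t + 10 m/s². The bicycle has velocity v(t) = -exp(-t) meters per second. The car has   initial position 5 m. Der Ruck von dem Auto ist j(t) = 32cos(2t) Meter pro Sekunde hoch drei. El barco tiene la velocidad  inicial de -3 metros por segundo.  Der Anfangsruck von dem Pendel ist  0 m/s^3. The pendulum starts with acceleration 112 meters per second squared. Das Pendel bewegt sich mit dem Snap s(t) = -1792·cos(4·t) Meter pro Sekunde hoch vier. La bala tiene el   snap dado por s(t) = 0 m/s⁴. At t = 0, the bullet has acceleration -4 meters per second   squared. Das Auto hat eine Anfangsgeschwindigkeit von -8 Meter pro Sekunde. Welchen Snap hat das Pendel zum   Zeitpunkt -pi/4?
Mit s(t) = -1792·cos(4·t) und Einsetzen von t = -pi/4, finden wir s = 1792.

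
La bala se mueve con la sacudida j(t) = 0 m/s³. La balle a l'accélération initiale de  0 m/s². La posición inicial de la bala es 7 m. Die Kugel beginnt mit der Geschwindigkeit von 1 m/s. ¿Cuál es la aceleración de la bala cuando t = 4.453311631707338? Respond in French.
Nous devons intégrer notre équation du jerk j(t) = 0 1 fois. En intégrant le jerk et en utilisant la condition initiale a(0) = 0, nous obtenons a(t) = 0. De l'équation de l'accélération a(t) = 0, nous substituons t = 4.453311631707338 pour obtenir a = 0.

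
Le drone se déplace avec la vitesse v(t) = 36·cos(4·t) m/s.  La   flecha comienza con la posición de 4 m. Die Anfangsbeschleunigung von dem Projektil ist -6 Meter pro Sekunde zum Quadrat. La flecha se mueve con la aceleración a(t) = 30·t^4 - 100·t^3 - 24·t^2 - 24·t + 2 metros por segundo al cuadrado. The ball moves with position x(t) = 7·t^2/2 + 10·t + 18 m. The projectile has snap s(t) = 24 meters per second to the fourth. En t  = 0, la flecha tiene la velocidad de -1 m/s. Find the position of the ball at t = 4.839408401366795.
From the given position equation x(t) = 7·t^2/2 + 10·t + 18, we substitute t = 4.839408401366795 to get x = 148.363641876936.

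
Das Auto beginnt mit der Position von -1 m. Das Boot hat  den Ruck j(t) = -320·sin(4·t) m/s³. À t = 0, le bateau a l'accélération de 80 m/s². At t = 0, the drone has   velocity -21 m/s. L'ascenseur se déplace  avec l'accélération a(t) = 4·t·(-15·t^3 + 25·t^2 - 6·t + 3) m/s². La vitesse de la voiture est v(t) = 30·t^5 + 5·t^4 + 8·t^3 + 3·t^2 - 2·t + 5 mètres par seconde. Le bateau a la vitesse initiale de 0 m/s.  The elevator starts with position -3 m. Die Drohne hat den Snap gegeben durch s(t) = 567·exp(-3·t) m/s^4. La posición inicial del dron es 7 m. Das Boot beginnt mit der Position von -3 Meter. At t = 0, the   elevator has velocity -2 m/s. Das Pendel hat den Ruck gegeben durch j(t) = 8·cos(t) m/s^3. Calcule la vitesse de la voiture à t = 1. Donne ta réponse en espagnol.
Usando v(t) = 30·t^5 + 5·t^4 + 8·t^3 + 3·t^2 - 2·t + 5 y sustituyendo t = 1, encontramos v = 49.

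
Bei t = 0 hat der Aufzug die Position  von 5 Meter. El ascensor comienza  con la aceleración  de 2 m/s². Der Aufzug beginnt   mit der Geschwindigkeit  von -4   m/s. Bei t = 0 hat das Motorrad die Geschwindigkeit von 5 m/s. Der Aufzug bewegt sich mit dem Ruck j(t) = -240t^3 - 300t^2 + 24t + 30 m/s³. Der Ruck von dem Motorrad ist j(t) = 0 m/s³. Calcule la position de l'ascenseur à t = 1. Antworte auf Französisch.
Pour résoudre ceci, nous devons prendre 3 primitives de notre équation du jerk j(t) = -240·t^3 - 300·t^2 + 24·t + 30. En prenant ∫j(t)dt et en appliquant a(0) = 2, nous trouvons a(t) = -60·t^4 - 100·t^3 + 12·t^2 + 30·t + 2. La primitive de l'accélération, avec v(0) = -4, donne la vitesse: v(t) = -12·t^5 - 25·t^4 + 4·t^3 + 15·t^2 + 2·t - 4. En intégrant la vitesse et en utilisant la condition initiale x(0) = 5, nous obtenons x(t) = -2·t^6 - 5·t^5 + t^4 + 5·t^3 + t^2 - 4·t + 5. Nous avons la position x(t) = -2·t^6 - 5·t^5 + t^4 + 5·t^3 + t^2 - 4·t + 5. En substituant t = 1: x(1) = 1.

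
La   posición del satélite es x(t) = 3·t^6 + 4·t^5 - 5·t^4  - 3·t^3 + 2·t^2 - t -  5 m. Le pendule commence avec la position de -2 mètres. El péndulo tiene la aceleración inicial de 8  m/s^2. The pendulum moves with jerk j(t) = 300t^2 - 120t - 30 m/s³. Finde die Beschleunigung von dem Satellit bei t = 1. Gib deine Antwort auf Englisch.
We must differentiate our position equation x(t) = 3·t^6 + 4·t^5 - 5·t^4 - 3·t^3 + 2·t^2 - t - 5 2 times. Differentiating position, we get velocity: v(t) = 18·t^5 + 20·t^4 - 20·t^3 - 9·t^2 + 4·t - 1. Differentiating velocity, we get acceleration: a(t) = 90·t^4 + 80·t^3 - 60·t^2 - 18·t + 4. We have acceleration a(t) = 90·t^4 + 80·t^3 - 60·t^2 - 18·t + 4. Substituting t = 1: a(1) = 96.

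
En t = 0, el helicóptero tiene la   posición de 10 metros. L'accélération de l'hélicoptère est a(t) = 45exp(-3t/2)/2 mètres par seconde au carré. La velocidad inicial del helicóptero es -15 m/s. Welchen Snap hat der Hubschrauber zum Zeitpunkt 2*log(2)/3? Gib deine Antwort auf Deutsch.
Wir müssen unsere Gleichung für die Beschleunigung a(t) = 45·exp(-3·t/2)/2 2-mal ableiten. Durch Ableiten von der Beschleunigung erhalten wir den Ruck: j(t) = -135·exp(-3·t/2)/4. Die Ableitung von dem Ruck ergibt den Snap: s(t) = 405·exp(-3·t/2)/8. Mit s(t) = 405·exp(-3·t/2)/8 und Einsetzen von t = 2*log(2)/3, finden wir s = 405/16.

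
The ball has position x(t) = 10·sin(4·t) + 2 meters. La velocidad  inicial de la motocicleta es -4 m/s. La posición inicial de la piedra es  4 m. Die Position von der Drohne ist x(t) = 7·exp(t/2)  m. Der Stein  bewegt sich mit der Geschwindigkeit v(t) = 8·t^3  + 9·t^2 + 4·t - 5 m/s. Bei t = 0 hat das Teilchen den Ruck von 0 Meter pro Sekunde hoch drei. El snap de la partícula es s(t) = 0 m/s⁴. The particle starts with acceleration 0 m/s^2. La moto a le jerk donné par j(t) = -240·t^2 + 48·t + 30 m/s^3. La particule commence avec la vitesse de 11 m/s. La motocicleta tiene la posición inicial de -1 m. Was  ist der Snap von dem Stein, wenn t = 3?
Um dies zu lösen, müssen wir 3 Ableitungen unserer Gleichung für die Geschwindigkeit v(t) = 8·t^3 + 9·t^2 + 4·t - 5 nehmen. Die Ableitung von der Geschwindigkeit ergibt die Beschleunigung: a(t) = 24·t^2 + 18·t + 4. Die Ableitung von der Beschleunigung ergibt den Ruck: j(t) = 48·t + 18. Die Ableitung von dem Ruck ergibt den Snap: s(t) = 48. Wir haben den Snap s(t) = 48. Durch Einsetzen von t = 3: s(3) = 48.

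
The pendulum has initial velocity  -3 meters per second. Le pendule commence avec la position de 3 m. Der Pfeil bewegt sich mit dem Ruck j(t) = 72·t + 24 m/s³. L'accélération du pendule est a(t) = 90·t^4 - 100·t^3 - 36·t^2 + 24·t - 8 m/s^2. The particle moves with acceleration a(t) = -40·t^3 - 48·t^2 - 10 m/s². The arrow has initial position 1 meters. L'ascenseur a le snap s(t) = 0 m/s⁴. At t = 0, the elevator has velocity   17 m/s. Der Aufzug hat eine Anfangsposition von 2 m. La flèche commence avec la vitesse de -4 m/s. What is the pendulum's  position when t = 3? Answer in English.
We must find the antiderivative of our acceleration equation a(t) = 90·t^4 - 100·t^3 - 36·t^2 + 24·t - 8 2 times. The integral of acceleration is velocity. Using v(0) = -3, we get v(t) = 18·t^5 - 25·t^4 - 12·t^3 + 12·t^2 - 8·t - 3. The integral of velocity, with x(0) = 3, gives position: x(t) = 3·t^6 - 5·t^5 - 3·t^4 + 4·t^3 - 4·t^2 - 3·t + 3. Using x(t) = 3·t^6 - 5·t^5 - 3·t^4 + 4·t^3 - 4·t^2 - 3·t + 3 and substituting t = 3, we find x = 795.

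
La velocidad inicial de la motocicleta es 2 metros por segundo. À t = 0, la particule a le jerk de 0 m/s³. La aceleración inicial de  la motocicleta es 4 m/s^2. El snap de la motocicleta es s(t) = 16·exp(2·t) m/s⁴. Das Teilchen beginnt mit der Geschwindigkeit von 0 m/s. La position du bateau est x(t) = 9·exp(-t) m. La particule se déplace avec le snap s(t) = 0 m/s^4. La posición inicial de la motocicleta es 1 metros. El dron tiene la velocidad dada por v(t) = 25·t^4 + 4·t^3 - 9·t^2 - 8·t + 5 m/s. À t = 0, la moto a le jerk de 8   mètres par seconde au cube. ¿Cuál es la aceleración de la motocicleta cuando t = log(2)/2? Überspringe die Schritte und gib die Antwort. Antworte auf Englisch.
The answer is 8.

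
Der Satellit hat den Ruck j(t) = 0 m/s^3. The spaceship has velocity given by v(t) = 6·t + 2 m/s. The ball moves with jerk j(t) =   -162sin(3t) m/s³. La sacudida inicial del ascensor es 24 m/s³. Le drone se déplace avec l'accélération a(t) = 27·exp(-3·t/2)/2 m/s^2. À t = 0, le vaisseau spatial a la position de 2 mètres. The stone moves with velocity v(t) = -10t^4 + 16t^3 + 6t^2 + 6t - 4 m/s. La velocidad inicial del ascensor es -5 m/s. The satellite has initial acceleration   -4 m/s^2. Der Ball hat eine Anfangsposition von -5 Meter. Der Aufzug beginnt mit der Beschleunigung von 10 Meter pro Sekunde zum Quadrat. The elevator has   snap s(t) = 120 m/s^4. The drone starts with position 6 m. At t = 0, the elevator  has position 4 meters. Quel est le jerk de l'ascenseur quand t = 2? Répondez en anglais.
To find the answer, we compute 1 antiderivative of s(t) = 120. Taking ∫s(t)dt and applying j(0) = 24, we find j(t) = 120·t + 24. Using j(t) = 120·t + 24 and substituting t = 2, we find j = 264.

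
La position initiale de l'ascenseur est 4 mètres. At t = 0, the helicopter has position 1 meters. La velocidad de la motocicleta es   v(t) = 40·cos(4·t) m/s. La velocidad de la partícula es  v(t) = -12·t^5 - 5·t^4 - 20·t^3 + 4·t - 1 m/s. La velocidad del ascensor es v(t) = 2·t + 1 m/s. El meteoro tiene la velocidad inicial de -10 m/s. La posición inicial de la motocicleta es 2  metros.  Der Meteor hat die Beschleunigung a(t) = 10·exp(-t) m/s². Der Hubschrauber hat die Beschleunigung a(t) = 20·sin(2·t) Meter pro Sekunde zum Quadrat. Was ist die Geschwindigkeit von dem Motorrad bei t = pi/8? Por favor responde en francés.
Nous avons la vitesse v(t) = 40·cos(4·t). En substituant t = pi/8: v(pi/8) = 0.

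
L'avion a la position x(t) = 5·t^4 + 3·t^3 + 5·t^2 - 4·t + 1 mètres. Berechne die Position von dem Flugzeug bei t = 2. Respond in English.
From the given position equation x(t) = 5·t^4 + 3·t^3 + 5·t^2 - 4·t + 1, we substitute t = 2 to get x = 117.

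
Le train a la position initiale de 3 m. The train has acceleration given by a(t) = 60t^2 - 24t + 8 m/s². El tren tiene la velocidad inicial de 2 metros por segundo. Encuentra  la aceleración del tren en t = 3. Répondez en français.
De l'équation de l'accélération a(t) = 60·t^2 - 24·t + 8, nous substituons t = 3 pour obtenir a = 476.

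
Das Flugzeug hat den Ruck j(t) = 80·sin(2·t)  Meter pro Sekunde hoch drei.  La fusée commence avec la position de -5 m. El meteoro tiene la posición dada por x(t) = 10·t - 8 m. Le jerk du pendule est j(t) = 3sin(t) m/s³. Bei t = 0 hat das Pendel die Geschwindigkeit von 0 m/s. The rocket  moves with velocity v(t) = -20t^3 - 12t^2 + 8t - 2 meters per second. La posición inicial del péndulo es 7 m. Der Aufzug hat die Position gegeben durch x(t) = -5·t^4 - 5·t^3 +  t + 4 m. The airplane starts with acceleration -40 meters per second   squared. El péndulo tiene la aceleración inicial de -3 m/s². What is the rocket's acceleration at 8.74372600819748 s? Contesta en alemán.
Um dies zu lösen, müssen wir 1 Ableitung unserer Gleichung für die Geschwindigkeit v(t) = -20·t^3 - 12·t^2 + 8·t - 2 nehmen. Mit d/dt von v(t) finden wir a(t) = -60·t^2 - 24·t + 8. Aus der Gleichung für die Beschleunigung a(t) = -60·t^2 - 24·t + 8, setzen wir t = 8.74372600819748 ein und erhalten a = -4789.01409458248.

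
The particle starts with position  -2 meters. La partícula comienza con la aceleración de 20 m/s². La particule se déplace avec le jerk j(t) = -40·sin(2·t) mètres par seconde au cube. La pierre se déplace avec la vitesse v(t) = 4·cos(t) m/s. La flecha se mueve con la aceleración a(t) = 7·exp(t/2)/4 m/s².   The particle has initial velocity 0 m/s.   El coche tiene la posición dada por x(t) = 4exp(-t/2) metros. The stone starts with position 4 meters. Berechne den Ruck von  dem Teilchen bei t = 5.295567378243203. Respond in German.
Wir haben den Ruck j(t) = -40·sin(2·t). Durch Einsetzen von t = 5.295567378243203: j(5.295567378243203) = 36.7729235226972.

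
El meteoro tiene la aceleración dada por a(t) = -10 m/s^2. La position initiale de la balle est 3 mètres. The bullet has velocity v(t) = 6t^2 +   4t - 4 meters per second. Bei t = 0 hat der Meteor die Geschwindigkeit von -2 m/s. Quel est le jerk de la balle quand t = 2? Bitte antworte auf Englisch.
Starting from velocity v(t) = 6·t^2 + 4·t - 4, we take 2 derivatives. Taking d/dt of v(t), we find a(t) = 12·t + 4. The derivative of acceleration gives jerk: j(t) = 12. We have jerk j(t) = 12. Substituting t = 2: j(2) = 12.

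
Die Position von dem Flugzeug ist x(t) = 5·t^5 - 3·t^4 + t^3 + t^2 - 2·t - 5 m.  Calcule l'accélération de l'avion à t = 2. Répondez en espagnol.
Para resolver esto, necesitamos tomar 2 derivadas de nuestra ecuación de la posición x(t) = 5·t^5 - 3·t^4 + t^3 + t^2 - 2·t - 5. Derivando la posición, obtenemos la velocidad: v(t) = 25·t^4 - 12·t^3 + 3·t^2 + 2·t - 2. Derivando la velocidad, obtenemos la aceleración: a(t) = 100·t^3 - 36·t^2 + 6·t + 2. Usando a(t) = 100·t^3 - 36·t^2 + 6·t + 2 y sustituyendo t = 2, encontramos a = 670.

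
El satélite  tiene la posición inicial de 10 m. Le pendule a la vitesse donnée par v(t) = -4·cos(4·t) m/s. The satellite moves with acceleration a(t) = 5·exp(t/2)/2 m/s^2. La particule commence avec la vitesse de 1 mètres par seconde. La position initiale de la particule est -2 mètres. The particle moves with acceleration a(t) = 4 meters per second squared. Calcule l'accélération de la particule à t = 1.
De l'équation de l'accélération a(t) = 4, nous substituons t = 1 pour obtenir a = 4.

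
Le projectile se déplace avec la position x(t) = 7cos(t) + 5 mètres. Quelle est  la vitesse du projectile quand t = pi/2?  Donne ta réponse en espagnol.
Debemos derivar nuestra ecuación de la posición x(t) = 7·cos(t) + 5 1 vez. Derivando la posición, obtenemos la velocidad: v(t) = -7·sin(t). Tenemos la velocidad v(t) = -7·sin(t). Sustituyendo t = pi/2: v(pi/2) = -7.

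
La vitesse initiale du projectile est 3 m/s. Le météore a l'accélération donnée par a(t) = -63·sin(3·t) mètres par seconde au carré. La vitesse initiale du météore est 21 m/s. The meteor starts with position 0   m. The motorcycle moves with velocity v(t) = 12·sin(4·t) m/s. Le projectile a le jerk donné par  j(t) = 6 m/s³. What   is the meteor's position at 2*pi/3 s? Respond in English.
We need to integrate our acceleration equation a(t) = -63·sin(3·t) 2 times. Finding the antiderivative of a(t) and using v(0) = 21: v(t) = 21·cos(3·t). The antiderivative of velocity is position. Using x(0) = 0, we get x(t) = 7·sin(3·t). From the given position equation x(t) = 7·sin(3·t), we substitute t = 2*pi/3 to get x = 0.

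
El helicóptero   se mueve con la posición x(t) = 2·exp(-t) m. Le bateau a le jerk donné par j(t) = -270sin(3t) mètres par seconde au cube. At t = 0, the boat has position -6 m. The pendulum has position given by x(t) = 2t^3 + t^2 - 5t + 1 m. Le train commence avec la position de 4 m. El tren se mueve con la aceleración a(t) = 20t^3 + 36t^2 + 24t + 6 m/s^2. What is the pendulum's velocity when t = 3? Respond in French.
En partant de la position x(t) = 2·t^3 + t^2 - 5·t + 1, nous prenons 1 dérivée. La dérivée de la position donne la vitesse: v(t) = 6·t^2 + 2·t - 5. De l'équation de la vitesse v(t) = 6·t^2 + 2·t - 5, nous substituons t = 3 pour obtenir v = 55.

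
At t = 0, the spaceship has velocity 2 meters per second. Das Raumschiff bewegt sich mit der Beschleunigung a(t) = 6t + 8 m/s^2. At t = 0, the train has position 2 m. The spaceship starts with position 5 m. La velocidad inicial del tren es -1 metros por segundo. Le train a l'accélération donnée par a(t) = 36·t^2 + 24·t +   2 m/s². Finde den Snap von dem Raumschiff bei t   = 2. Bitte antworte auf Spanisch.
Debemos derivar nuestra ecuación de la aceleración a(t) = 6·t + 8 2 veces. La derivada de la aceleración da la sacudida: j(t) = 6. Tomando d/dt de j(t), encontramos s(t) = 0. De la ecuación del snap s(t) = 0, sustituimos t = 2 para obtener s = 0.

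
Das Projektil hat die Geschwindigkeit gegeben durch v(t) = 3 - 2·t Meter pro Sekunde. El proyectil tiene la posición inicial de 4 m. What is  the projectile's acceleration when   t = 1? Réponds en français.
En partant de la vitesse v(t) = 3 - 2·t, nous prenons 1 dérivée. La dérivée de la vitesse donne l'accélération: a(t) = -2. De l'équation de l'accélération a(t) = -2, nous substituons t = 1 pour obtenir a = -2.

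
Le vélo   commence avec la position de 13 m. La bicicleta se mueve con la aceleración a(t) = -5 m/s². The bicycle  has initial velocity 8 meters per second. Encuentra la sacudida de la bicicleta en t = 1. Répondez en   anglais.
We must differentiate our acceleration equation a(t) = -5 1 time. Taking d/dt of a(t), we find j(t) = 0. Using j(t) = 0 and substituting t = 1, we find j = 0.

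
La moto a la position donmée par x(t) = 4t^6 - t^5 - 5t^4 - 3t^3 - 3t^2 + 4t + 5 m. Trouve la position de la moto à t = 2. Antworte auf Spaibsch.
Tenemos la posición x(t) = 4·t^6 - t^5 - 5·t^4 - 3·t^3 - 3·t^2 + 4·t + 5. Sustituyendo t = 2: x(2) = 121.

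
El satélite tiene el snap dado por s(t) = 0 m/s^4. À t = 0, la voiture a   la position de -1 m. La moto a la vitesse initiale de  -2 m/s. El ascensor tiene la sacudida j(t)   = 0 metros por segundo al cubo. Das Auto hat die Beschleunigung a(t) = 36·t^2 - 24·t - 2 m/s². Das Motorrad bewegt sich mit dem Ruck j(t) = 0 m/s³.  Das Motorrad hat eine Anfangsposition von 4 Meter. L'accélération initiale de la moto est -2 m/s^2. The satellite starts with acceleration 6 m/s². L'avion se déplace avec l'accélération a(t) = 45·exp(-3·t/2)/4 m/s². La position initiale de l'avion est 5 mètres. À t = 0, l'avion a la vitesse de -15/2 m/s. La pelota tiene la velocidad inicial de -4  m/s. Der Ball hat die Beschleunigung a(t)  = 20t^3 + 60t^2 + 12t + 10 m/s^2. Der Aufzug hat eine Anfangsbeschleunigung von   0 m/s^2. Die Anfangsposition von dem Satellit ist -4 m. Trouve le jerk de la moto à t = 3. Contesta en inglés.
We have jerk j(t) = 0. Substituting t = 3: j(3) = 0.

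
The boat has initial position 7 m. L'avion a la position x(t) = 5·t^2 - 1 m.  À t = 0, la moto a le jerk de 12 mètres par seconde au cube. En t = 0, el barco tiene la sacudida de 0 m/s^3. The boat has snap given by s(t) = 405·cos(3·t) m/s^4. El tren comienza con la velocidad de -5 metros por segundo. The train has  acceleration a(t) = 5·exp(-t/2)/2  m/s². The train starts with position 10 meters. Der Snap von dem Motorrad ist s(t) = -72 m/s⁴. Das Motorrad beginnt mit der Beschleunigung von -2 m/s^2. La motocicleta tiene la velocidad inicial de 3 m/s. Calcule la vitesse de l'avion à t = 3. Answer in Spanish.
Partiendo de la posición x(t) = 5·t^2 - 1, tomamos 1 derivada. Derivando la posición, obtenemos la velocidad: v(t) = 10·t. Usando v(t) = 10·t y sustituyendo t = 3, encontramos v = 30.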